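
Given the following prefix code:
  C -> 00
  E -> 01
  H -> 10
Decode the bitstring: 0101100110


Decoding step by step:
Bits 01 -> E
Bits 01 -> E
Bits 10 -> H
Bits 01 -> E
Bits 10 -> H


Decoded message: EEHEH


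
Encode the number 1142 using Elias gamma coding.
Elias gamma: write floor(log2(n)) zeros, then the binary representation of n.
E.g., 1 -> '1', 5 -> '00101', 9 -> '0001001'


num_bits = floor(log2(1142)) + 1 = 11
leading_zeros = num_bits - 1 = 10
binary(1142) = 10001110110

Elias gamma(1142) = '0000000000' + '10001110110' = 000000000010001110110 (21 bits)


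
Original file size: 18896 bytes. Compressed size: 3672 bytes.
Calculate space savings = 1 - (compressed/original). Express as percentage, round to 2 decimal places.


ratio = compressed/original = 3672/18896 = 0.194327
savings = 1 - ratio = 1 - 0.194327 = 0.805673
as a percentage: 0.805673 * 100 = 80.57%

Space savings = 1 - 3672/18896 = 80.57%


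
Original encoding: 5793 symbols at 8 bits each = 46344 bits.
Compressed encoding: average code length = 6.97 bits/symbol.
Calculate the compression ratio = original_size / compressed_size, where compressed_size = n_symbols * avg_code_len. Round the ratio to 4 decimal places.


original_size = n_symbols * orig_bits = 5793 * 8 = 46344 bits
compressed_size = n_symbols * avg_code_len = 5793 * 6.97 = 40377.21 bits
ratio = original_size / compressed_size = 46344 / 40377.21 = 1.1478

Compression ratio = 1.1478


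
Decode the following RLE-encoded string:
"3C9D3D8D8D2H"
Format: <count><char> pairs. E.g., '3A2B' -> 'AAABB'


Expanding each <count><char> pair:
  3C -> 'CCC'
  9D -> 'DDDDDDDDD'
  3D -> 'DDD'
  8D -> 'DDDDDDDD'
  8D -> 'DDDDDDDD'
  2H -> 'HH'

Decoded = CCCDDDDDDDDDDDDDDDDDDDDDDDDDDDDHH


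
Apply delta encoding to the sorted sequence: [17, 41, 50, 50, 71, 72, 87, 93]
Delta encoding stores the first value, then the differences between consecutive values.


First value: 17
Deltas:
  41 - 17 = 24
  50 - 41 = 9
  50 - 50 = 0
  71 - 50 = 21
  72 - 71 = 1
  87 - 72 = 15
  93 - 87 = 6


Delta encoded: [17, 24, 9, 0, 21, 1, 15, 6]


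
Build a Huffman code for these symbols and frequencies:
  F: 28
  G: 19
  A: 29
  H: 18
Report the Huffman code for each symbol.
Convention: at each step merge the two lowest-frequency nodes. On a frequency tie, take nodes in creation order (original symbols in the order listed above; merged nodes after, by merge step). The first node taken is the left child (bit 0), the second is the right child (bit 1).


Huffman tree construction:
Step 1: Merge H(18) + G(19) = 37
Step 2: Merge F(28) + A(29) = 57
Step 3: Merge (H+G)(37) + (F+A)(57) = 94
Read each symbol's code off the tree from the root (left child = 0, right child = 1).

Codes:
  F: 10 (length 2)
  G: 01 (length 2)
  A: 11 (length 2)
  H: 00 (length 2)
Average code length: 188/94 = 2.0000 bits/symbol


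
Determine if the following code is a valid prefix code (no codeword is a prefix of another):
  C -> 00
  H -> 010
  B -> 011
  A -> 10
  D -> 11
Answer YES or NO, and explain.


Checking each pair (does one codeword prefix another?):
  C='00' vs H='010': no prefix
  C='00' vs B='011': no prefix
  C='00' vs A='10': no prefix
  C='00' vs D='11': no prefix
  H='010' vs C='00': no prefix
  H='010' vs B='011': no prefix
  H='010' vs A='10': no prefix
  H='010' vs D='11': no prefix
  B='011' vs C='00': no prefix
  B='011' vs H='010': no prefix
  B='011' vs A='10': no prefix
  B='011' vs D='11': no prefix
  A='10' vs C='00': no prefix
  A='10' vs H='010': no prefix
  A='10' vs B='011': no prefix
  A='10' vs D='11': no prefix
  D='11' vs C='00': no prefix
  D='11' vs H='010': no prefix
  D='11' vs B='011': no prefix
  D='11' vs A='10': no prefix
No violation found over all pairs.

YES -- this is a valid prefix code. No codeword is a prefix of any other codeword.


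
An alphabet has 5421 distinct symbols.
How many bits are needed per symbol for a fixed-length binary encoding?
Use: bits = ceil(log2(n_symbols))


log2(5421) = 12.4043
Bracket: 2^12 = 4096 < 5421 <= 2^13 = 8192
So ceil(log2(5421)) = 13

bits = ceil(log2(5421)) = ceil(12.4043) = 13 bits


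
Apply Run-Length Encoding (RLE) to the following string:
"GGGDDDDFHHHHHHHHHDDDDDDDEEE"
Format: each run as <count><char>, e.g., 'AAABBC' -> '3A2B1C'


Scanning runs left to right:
  i=0: run of 'G' x 3 -> '3G'
  i=3: run of 'D' x 4 -> '4D'
  i=7: run of 'F' x 1 -> '1F'
  i=8: run of 'H' x 9 -> '9H'
  i=17: run of 'D' x 7 -> '7D'
  i=24: run of 'E' x 3 -> '3E'

RLE = 3G4D1F9H7D3E


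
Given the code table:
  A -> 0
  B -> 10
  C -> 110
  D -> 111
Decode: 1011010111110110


Decoding:
10 -> B
110 -> C
10 -> B
111 -> D
110 -> C
110 -> C


Result: BCBDCC


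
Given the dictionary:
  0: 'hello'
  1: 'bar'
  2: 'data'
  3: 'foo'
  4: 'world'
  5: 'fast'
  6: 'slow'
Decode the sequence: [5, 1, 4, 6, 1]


Look up each index in the dictionary:
  5 -> 'fast'
  1 -> 'bar'
  4 -> 'world'
  6 -> 'slow'
  1 -> 'bar'

Decoded: "fast bar world slow bar"


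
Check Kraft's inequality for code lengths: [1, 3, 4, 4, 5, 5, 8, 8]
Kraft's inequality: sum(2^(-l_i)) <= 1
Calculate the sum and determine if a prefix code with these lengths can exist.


Sum = 2^(-1) + 2^(-3) + 2^(-4) + 2^(-4) + 2^(-5) + 2^(-5) + 2^(-8) + 2^(-8)
    = 0.5 + 0.125 + 0.0625 + 0.0625 + 0.03125 + 0.03125 + 0.00390625 + 0.00390625
    = 210/256 = 0.8203125
Since 0.8203125 <= 1, Kraft's inequality IS satisfied.
A prefix code with these lengths CAN exist.

Kraft sum = 0.8203125. Satisfied.


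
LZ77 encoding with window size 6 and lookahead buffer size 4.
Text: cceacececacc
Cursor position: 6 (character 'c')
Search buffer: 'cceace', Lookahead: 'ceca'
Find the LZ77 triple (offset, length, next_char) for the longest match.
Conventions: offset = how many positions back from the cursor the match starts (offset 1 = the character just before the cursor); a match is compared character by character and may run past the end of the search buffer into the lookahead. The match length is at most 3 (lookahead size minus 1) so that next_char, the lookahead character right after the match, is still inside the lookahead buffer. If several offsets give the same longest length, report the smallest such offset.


Try each offset into the search buffer:
  offset=1 (pos 5, char 'e'): match length 0
  offset=2 (pos 4, char 'c'): match length 3
  offset=3 (pos 3, char 'a'): match length 0
  offset=4 (pos 2, char 'e'): match length 0
  offset=5 (pos 1, char 'c'): match length 2
  offset=6 (pos 0, char 'c'): match length 1
Longest match has length 3 at offset 2.
next_char = character at position 6 + 3 = 9 -> 'a'

Best match: offset=2, length=3 (matching 'cec' starting at position 4)
LZ77 triple: (2, 3, 'a')


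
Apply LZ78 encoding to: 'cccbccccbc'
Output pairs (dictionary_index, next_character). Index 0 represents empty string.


LZ78 encoding steps:
Dictionary: {0: ''}
Step 1: w='' (idx 0), next='c' -> output (0, 'c'), add 'c' as idx 1
Step 2: w='c' (idx 1), next='c' -> output (1, 'c'), add 'cc' as idx 2
Step 3: w='' (idx 0), next='b' -> output (0, 'b'), add 'b' as idx 3
Step 4: w='cc' (idx 2), next='c' -> output (2, 'c'), add 'ccc' as idx 4
Step 5: w='c' (idx 1), next='b' -> output (1, 'b'), add 'cb' as idx 5
Step 6: w='c' (idx 1), end of input -> output (1, '')


Encoded: [(0, 'c'), (1, 'c'), (0, 'b'), (2, 'c'), (1, 'b'), (1, '')]


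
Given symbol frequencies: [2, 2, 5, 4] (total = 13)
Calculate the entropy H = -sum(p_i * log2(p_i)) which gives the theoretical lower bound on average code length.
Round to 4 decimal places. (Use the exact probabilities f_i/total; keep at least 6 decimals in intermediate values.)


Per-symbol terms -p_i * log2(p_i) with p_i = f_i/13:
  p = 2/13 = 0.153846: log2(p) = -2.700440, -p*log2(p) = 0.415452
  p = 2/13 = 0.153846: log2(p) = -2.700440, -p*log2(p) = 0.415452
  p = 5/13 = 0.384615: log2(p) = -1.378512, -p*log2(p) = 0.530197
  p = 4/13 = 0.307692: log2(p) = -1.700440, -p*log2(p) = 0.523212
H = 0.415452 + 0.415452 + 0.530197 + 0.523212 = 1.884313

H = 1.8843 bits/symbol


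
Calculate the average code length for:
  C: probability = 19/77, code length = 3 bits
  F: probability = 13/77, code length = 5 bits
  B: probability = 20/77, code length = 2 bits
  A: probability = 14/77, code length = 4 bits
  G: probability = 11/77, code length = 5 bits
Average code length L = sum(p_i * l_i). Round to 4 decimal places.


Weighted contributions p_i * l_i:
  C: (19/77) * 3 = 57/77
  F: (13/77) * 5 = 65/77
  B: (20/77) * 2 = 40/77
  A: (14/77) * 4 = 56/77
  G: (11/77) * 5 = 55/77
Sum = (57 + 65 + 40 + 56 + 55)/77 = 273/77

L = 273/77 = 3.5455 bits/symbol


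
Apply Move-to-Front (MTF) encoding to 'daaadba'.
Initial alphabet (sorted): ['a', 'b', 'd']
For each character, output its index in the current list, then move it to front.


MTF encoding:
'd': index 2 in ['a', 'b', 'd'] -> ['d', 'a', 'b']
'a': index 1 in ['d', 'a', 'b'] -> ['a', 'd', 'b']
'a': index 0 in ['a', 'd', 'b'] -> ['a', 'd', 'b']
'a': index 0 in ['a', 'd', 'b'] -> ['a', 'd', 'b']
'd': index 1 in ['a', 'd', 'b'] -> ['d', 'a', 'b']
'b': index 2 in ['d', 'a', 'b'] -> ['b', 'd', 'a']
'a': index 2 in ['b', 'd', 'a'] -> ['a', 'b', 'd']


Output: [2, 1, 0, 0, 1, 2, 2]


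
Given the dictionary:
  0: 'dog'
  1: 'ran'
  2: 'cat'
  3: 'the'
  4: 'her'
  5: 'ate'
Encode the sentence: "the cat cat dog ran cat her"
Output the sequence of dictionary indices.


Look up each word in the dictionary:
  'the' -> 3
  'cat' -> 2
  'cat' -> 2
  'dog' -> 0
  'ran' -> 1
  'cat' -> 2
  'her' -> 4

Encoded: [3, 2, 2, 0, 1, 2, 4]


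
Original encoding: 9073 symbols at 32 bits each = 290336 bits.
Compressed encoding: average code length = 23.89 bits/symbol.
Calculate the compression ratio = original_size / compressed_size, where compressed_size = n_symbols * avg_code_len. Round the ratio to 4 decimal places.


original_size = n_symbols * orig_bits = 9073 * 32 = 290336 bits
compressed_size = n_symbols * avg_code_len = 9073 * 23.89 = 216753.97 bits
ratio = original_size / compressed_size = 290336 / 216753.97 = 1.3395

Compression ratio = 1.3395


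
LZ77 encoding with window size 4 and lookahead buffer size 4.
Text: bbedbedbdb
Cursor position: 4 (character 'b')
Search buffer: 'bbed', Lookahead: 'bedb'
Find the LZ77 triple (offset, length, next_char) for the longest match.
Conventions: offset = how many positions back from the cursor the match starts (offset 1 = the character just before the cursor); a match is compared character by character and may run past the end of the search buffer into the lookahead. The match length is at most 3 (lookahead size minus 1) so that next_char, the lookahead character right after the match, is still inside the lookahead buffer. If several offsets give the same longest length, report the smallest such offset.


Try each offset into the search buffer:
  offset=1 (pos 3, char 'd'): match length 0
  offset=2 (pos 2, char 'e'): match length 0
  offset=3 (pos 1, char 'b'): match length 3
  offset=4 (pos 0, char 'b'): match length 1
Longest match has length 3 at offset 3.
next_char = character at position 4 + 3 = 7 -> 'b'

Best match: offset=3, length=3 (matching 'bed' starting at position 1)
LZ77 triple: (3, 3, 'b')


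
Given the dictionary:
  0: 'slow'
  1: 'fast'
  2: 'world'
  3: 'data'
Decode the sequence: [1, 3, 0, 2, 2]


Look up each index in the dictionary:
  1 -> 'fast'
  3 -> 'data'
  0 -> 'slow'
  2 -> 'world'
  2 -> 'world'

Decoded: "fast data slow world world"


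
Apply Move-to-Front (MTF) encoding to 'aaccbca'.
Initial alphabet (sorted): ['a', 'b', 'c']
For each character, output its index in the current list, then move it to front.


MTF encoding:
'a': index 0 in ['a', 'b', 'c'] -> ['a', 'b', 'c']
'a': index 0 in ['a', 'b', 'c'] -> ['a', 'b', 'c']
'c': index 2 in ['a', 'b', 'c'] -> ['c', 'a', 'b']
'c': index 0 in ['c', 'a', 'b'] -> ['c', 'a', 'b']
'b': index 2 in ['c', 'a', 'b'] -> ['b', 'c', 'a']
'c': index 1 in ['b', 'c', 'a'] -> ['c', 'b', 'a']
'a': index 2 in ['c', 'b', 'a'] -> ['a', 'c', 'b']


Output: [0, 0, 2, 0, 2, 1, 2]


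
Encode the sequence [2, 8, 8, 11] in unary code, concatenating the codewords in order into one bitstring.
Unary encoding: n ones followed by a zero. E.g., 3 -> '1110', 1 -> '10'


Encode each number as n ones followed by a terminating 0:
  2 -> 110 (3 bits)
  8 -> 111111110 (9 bits)
  8 -> 111111110 (9 bits)
  11 -> 111111111110 (12 bits)
Total length = 3 + 9 + 9 + 12 = 33 bits.

Unary([2, 8, 8, 11]) = 110111111110111111110111111111110 (33 bits)


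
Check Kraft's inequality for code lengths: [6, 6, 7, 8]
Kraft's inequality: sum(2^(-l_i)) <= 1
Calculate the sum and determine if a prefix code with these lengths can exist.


Sum = 2^(-6) + 2^(-6) + 2^(-7) + 2^(-8)
    = 0.015625 + 0.015625 + 0.0078125 + 0.00390625
    = 11/256 = 0.04296875
Since 0.04296875 <= 1, Kraft's inequality IS satisfied.
A prefix code with these lengths CAN exist.

Kraft sum = 0.04296875. Satisfied.


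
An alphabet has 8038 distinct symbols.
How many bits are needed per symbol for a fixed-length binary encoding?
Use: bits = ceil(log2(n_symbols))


log2(8038) = 12.9726
Bracket: 2^12 = 4096 < 8038 <= 2^13 = 8192
So ceil(log2(8038)) = 13

bits = ceil(log2(8038)) = ceil(12.9726) = 13 bits


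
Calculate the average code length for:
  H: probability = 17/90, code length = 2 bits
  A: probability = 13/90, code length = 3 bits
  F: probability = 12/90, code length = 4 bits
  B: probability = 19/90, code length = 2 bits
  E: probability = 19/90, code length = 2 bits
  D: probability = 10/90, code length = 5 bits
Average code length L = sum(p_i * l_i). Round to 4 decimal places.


Weighted contributions p_i * l_i:
  H: (17/90) * 2 = 34/90
  A: (13/90) * 3 = 39/90
  F: (12/90) * 4 = 48/90
  B: (19/90) * 2 = 38/90
  E: (19/90) * 2 = 38/90
  D: (10/90) * 5 = 50/90
Sum = (34 + 39 + 48 + 38 + 38 + 50)/90 = 247/90

L = 247/90 = 2.7444 bits/symbol


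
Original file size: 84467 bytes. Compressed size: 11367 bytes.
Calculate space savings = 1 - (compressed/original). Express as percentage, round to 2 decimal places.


ratio = compressed/original = 11367/84467 = 0.134573
savings = 1 - ratio = 1 - 0.134573 = 0.865427
as a percentage: 0.865427 * 100 = 86.54%

Space savings = 1 - 11367/84467 = 86.54%


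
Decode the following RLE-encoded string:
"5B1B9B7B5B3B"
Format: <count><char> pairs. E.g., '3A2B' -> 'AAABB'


Expanding each <count><char> pair:
  5B -> 'BBBBB'
  1B -> 'B'
  9B -> 'BBBBBBBBB'
  7B -> 'BBBBBBB'
  5B -> 'BBBBB'
  3B -> 'BBB'

Decoded = BBBBBBBBBBBBBBBBBBBBBBBBBBBBBB


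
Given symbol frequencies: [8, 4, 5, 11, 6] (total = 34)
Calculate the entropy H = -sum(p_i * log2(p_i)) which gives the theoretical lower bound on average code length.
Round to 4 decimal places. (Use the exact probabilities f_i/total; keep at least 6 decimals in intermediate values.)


Per-symbol terms -p_i * log2(p_i) with p_i = f_i/34:
  p = 8/34 = 0.235294: log2(p) = -2.087463, -p*log2(p) = 0.491168
  p = 4/34 = 0.117647: log2(p) = -3.087463, -p*log2(p) = 0.363231
  p = 5/34 = 0.147059: log2(p) = -2.765535, -p*log2(p) = 0.406696
  p = 11/34 = 0.323529: log2(p) = -1.628031, -p*log2(p) = 0.526716
  p = 6/34 = 0.176471: log2(p) = -2.502500, -p*log2(p) = 0.441618
H = 0.491168 + 0.363231 + 0.406696 + 0.526716 + 0.441618 = 2.229429

H = 2.2294 bits/symbol


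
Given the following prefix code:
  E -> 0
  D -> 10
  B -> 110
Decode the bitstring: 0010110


Decoding step by step:
Bits 0 -> E
Bits 0 -> E
Bits 10 -> D
Bits 110 -> B


Decoded message: EEDB


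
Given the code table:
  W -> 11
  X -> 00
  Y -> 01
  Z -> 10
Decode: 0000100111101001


Decoding:
00 -> X
00 -> X
10 -> Z
01 -> Y
11 -> W
10 -> Z
10 -> Z
01 -> Y


Result: XXZYWZZY


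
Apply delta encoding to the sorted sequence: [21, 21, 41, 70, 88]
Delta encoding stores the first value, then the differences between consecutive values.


First value: 21
Deltas:
  21 - 21 = 0
  41 - 21 = 20
  70 - 41 = 29
  88 - 70 = 18


Delta encoded: [21, 0, 20, 29, 18]


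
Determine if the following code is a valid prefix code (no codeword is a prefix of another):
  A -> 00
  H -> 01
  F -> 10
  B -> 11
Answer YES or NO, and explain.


Checking each pair (does one codeword prefix another?):
  A='00' vs H='01': no prefix
  A='00' vs F='10': no prefix
  A='00' vs B='11': no prefix
  H='01' vs A='00': no prefix
  H='01' vs F='10': no prefix
  H='01' vs B='11': no prefix
  F='10' vs A='00': no prefix
  F='10' vs H='01': no prefix
  F='10' vs B='11': no prefix
  B='11' vs A='00': no prefix
  B='11' vs H='01': no prefix
  B='11' vs F='10': no prefix
No violation found over all pairs.

YES -- this is a valid prefix code. No codeword is a prefix of any other codeword.


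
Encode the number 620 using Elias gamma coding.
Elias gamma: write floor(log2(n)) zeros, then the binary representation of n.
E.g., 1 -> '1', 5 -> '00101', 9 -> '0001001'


num_bits = floor(log2(620)) + 1 = 10
leading_zeros = num_bits - 1 = 9
binary(620) = 1001101100

Elias gamma(620) = '000000000' + '1001101100' = 0000000001001101100 (19 bits)


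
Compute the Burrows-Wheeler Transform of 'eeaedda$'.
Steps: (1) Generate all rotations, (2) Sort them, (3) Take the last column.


Rotations (sorted):
  0: $eeaedda -> last char: a
  1: a$eeaedd -> last char: d
  2: aedda$ee -> last char: e
  3: da$eeaed -> last char: d
  4: dda$eeae -> last char: e
  5: eaedda$e -> last char: e
  6: edda$eea -> last char: a
  7: eeaedda$ -> last char: $


BWT = adedeea$


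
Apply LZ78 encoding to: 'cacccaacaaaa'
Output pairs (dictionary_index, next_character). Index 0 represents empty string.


LZ78 encoding steps:
Dictionary: {0: ''}
Step 1: w='' (idx 0), next='c' -> output (0, 'c'), add 'c' as idx 1
Step 2: w='' (idx 0), next='a' -> output (0, 'a'), add 'a' as idx 2
Step 3: w='c' (idx 1), next='c' -> output (1, 'c'), add 'cc' as idx 3
Step 4: w='c' (idx 1), next='a' -> output (1, 'a'), add 'ca' as idx 4
Step 5: w='a' (idx 2), next='c' -> output (2, 'c'), add 'ac' as idx 5
Step 6: w='a' (idx 2), next='a' -> output (2, 'a'), add 'aa' as idx 6
Step 7: w='aa' (idx 6), end of input -> output (6, '')


Encoded: [(0, 'c'), (0, 'a'), (1, 'c'), (1, 'a'), (2, 'c'), (2, 'a'), (6, '')]


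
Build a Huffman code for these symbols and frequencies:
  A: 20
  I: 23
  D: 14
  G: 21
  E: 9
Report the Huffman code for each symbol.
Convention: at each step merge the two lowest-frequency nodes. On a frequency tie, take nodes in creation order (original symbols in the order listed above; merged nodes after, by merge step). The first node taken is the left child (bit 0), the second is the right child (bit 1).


Huffman tree construction:
Step 1: Merge E(9) + D(14) = 23
Step 2: Merge A(20) + G(21) = 41
Step 3: Merge I(23) + (E+D)(23) = 46
Step 4: Merge (A+G)(41) + (I+(E+D))(46) = 87
Read each symbol's code off the tree from the root (left child = 0, right child = 1).

Codes:
  A: 00 (length 2)
  I: 10 (length 2)
  D: 111 (length 3)
  G: 01 (length 2)
  E: 110 (length 3)
Average code length: 197/87 = 2.2644 bits/symbol


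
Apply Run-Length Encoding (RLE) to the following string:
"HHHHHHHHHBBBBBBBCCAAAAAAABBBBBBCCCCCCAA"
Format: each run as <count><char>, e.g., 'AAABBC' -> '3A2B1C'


Scanning runs left to right:
  i=0: run of 'H' x 9 -> '9H'
  i=9: run of 'B' x 7 -> '7B'
  i=16: run of 'C' x 2 -> '2C'
  i=18: run of 'A' x 7 -> '7A'
  i=25: run of 'B' x 6 -> '6B'
  i=31: run of 'C' x 6 -> '6C'
  i=37: run of 'A' x 2 -> '2A'

RLE = 9H7B2C7A6B6C2A


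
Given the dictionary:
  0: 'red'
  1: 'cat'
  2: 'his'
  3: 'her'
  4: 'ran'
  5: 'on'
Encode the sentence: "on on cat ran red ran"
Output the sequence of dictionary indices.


Look up each word in the dictionary:
  'on' -> 5
  'on' -> 5
  'cat' -> 1
  'ran' -> 4
  'red' -> 0
  'ran' -> 4

Encoded: [5, 5, 1, 4, 0, 4]


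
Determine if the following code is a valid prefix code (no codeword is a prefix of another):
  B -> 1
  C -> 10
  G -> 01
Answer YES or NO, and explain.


Checking each pair (does one codeword prefix another?):
  B='1' vs C='10': prefix -- VIOLATION

NO -- this is NOT a valid prefix code. B (1) is a prefix of C (10).


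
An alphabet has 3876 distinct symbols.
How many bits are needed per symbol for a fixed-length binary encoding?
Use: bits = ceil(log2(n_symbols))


log2(3876) = 11.9204
Bracket: 2^11 = 2048 < 3876 <= 2^12 = 4096
So ceil(log2(3876)) = 12

bits = ceil(log2(3876)) = ceil(11.9204) = 12 bits


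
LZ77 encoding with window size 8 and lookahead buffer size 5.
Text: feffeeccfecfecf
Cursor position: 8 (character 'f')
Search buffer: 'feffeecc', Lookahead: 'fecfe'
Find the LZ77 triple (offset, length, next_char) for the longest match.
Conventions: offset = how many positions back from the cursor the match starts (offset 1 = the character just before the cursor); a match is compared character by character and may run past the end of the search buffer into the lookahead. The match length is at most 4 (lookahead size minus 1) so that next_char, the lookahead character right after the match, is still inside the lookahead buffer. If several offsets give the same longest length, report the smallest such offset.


Try each offset into the search buffer:
  offset=1 (pos 7, char 'c'): match length 0
  offset=2 (pos 6, char 'c'): match length 0
  offset=3 (pos 5, char 'e'): match length 0
  offset=4 (pos 4, char 'e'): match length 0
  offset=5 (pos 3, char 'f'): match length 2
  offset=6 (pos 2, char 'f'): match length 1
  offset=7 (pos 1, char 'e'): match length 0
  offset=8 (pos 0, char 'f'): match length 2
Longest match has length 2, found at offsets 5, 8; take the smallest, offset 5.
next_char = character at position 8 + 2 = 10 -> 'c'

Best match: offset=5, length=2 (matching 'fe' starting at position 3)
LZ77 triple: (5, 2, 'c')


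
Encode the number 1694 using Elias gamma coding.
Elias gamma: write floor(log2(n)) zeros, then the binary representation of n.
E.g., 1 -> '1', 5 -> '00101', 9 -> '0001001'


num_bits = floor(log2(1694)) + 1 = 11
leading_zeros = num_bits - 1 = 10
binary(1694) = 11010011110

Elias gamma(1694) = '0000000000' + '11010011110' = 000000000011010011110 (21 bits)


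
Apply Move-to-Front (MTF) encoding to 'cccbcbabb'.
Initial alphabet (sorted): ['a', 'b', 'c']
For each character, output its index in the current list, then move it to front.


MTF encoding:
'c': index 2 in ['a', 'b', 'c'] -> ['c', 'a', 'b']
'c': index 0 in ['c', 'a', 'b'] -> ['c', 'a', 'b']
'c': index 0 in ['c', 'a', 'b'] -> ['c', 'a', 'b']
'b': index 2 in ['c', 'a', 'b'] -> ['b', 'c', 'a']
'c': index 1 in ['b', 'c', 'a'] -> ['c', 'b', 'a']
'b': index 1 in ['c', 'b', 'a'] -> ['b', 'c', 'a']
'a': index 2 in ['b', 'c', 'a'] -> ['a', 'b', 'c']
'b': index 1 in ['a', 'b', 'c'] -> ['b', 'a', 'c']
'b': index 0 in ['b', 'a', 'c'] -> ['b', 'a', 'c']


Output: [2, 0, 0, 2, 1, 1, 2, 1, 0]


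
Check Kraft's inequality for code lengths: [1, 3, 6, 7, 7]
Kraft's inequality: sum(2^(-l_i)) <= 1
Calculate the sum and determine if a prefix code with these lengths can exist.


Sum = 2^(-1) + 2^(-3) + 2^(-6) + 2^(-7) + 2^(-7)
    = 0.5 + 0.125 + 0.015625 + 0.0078125 + 0.0078125
    = 84/128 = 0.65625
Since 0.65625 <= 1, Kraft's inequality IS satisfied.
A prefix code with these lengths CAN exist.

Kraft sum = 0.65625. Satisfied.


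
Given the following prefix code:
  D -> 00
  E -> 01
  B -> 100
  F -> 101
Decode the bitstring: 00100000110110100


Decoding step by step:
Bits 00 -> D
Bits 100 -> B
Bits 00 -> D
Bits 01 -> E
Bits 101 -> F
Bits 101 -> F
Bits 00 -> D


Decoded message: DBDEFFD


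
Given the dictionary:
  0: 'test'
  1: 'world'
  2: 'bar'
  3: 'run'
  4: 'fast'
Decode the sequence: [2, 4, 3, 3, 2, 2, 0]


Look up each index in the dictionary:
  2 -> 'bar'
  4 -> 'fast'
  3 -> 'run'
  3 -> 'run'
  2 -> 'bar'
  2 -> 'bar'
  0 -> 'test'

Decoded: "bar fast run run bar bar test"


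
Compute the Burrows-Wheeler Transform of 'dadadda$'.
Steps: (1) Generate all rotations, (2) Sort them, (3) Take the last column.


Rotations (sorted):
  0: $dadadda -> last char: a
  1: a$dadadd -> last char: d
  2: adadda$d -> last char: d
  3: adda$dad -> last char: d
  4: da$dadad -> last char: d
  5: dadadda$ -> last char: $
  6: dadda$da -> last char: a
  7: dda$dada -> last char: a


BWT = adddd$aa


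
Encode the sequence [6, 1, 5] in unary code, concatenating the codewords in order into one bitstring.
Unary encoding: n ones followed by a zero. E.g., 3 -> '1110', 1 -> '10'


Encode each number as n ones followed by a terminating 0:
  6 -> 1111110 (7 bits)
  1 -> 10 (2 bits)
  5 -> 111110 (6 bits)
Total length = 7 + 2 + 6 = 15 bits.

Unary([6, 1, 5]) = 111111010111110 (15 bits)


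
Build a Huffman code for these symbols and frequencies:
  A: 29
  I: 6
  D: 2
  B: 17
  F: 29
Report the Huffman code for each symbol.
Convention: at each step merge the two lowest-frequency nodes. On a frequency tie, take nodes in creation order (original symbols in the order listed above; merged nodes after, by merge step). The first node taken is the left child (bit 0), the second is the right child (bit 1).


Huffman tree construction:
Step 1: Merge D(2) + I(6) = 8
Step 2: Merge (D+I)(8) + B(17) = 25
Step 3: Merge ((D+I)+B)(25) + A(29) = 54
Step 4: Merge F(29) + (((D+I)+B)+A)(54) = 83
Read each symbol's code off the tree from the root (left child = 0, right child = 1).

Codes:
  A: 11 (length 2)
  I: 1001 (length 4)
  D: 1000 (length 4)
  B: 101 (length 3)
  F: 0 (length 1)
Average code length: 170/83 = 2.0482 bits/symbol


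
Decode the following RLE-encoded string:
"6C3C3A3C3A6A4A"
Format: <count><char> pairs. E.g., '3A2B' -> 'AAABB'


Expanding each <count><char> pair:
  6C -> 'CCCCCC'
  3C -> 'CCC'
  3A -> 'AAA'
  3C -> 'CCC'
  3A -> 'AAA'
  6A -> 'AAAAAA'
  4A -> 'AAAA'

Decoded = CCCCCCCCCAAACCCAAAAAAAAAAAAA


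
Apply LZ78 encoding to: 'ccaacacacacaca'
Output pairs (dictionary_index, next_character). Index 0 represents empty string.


LZ78 encoding steps:
Dictionary: {0: ''}
Step 1: w='' (idx 0), next='c' -> output (0, 'c'), add 'c' as idx 1
Step 2: w='c' (idx 1), next='a' -> output (1, 'a'), add 'ca' as idx 2
Step 3: w='' (idx 0), next='a' -> output (0, 'a'), add 'a' as idx 3
Step 4: w='ca' (idx 2), next='c' -> output (2, 'c'), add 'cac' as idx 4
Step 5: w='a' (idx 3), next='c' -> output (3, 'c'), add 'ac' as idx 5
Step 6: w='ac' (idx 5), next='a' -> output (5, 'a'), add 'aca' as idx 6
Step 7: w='ca' (idx 2), end of input -> output (2, '')


Encoded: [(0, 'c'), (1, 'a'), (0, 'a'), (2, 'c'), (3, 'c'), (5, 'a'), (2, '')]


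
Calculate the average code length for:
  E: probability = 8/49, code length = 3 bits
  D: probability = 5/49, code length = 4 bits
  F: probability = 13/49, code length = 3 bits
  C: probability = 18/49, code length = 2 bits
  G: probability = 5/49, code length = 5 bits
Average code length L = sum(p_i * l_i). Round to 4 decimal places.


Weighted contributions p_i * l_i:
  E: (8/49) * 3 = 24/49
  D: (5/49) * 4 = 20/49
  F: (13/49) * 3 = 39/49
  C: (18/49) * 2 = 36/49
  G: (5/49) * 5 = 25/49
Sum = (24 + 20 + 39 + 36 + 25)/49 = 144/49

L = 144/49 = 2.9388 bits/symbol


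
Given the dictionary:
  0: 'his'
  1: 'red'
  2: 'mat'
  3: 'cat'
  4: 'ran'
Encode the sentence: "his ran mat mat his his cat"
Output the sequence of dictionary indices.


Look up each word in the dictionary:
  'his' -> 0
  'ran' -> 4
  'mat' -> 2
  'mat' -> 2
  'his' -> 0
  'his' -> 0
  'cat' -> 3

Encoded: [0, 4, 2, 2, 0, 0, 3]


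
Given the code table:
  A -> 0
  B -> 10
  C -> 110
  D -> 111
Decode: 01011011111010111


Decoding:
0 -> A
10 -> B
110 -> C
111 -> D
110 -> C
10 -> B
111 -> D


Result: ABCDCBD


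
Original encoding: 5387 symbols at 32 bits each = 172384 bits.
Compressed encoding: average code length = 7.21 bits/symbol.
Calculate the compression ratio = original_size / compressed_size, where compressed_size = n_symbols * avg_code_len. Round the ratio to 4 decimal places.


original_size = n_symbols * orig_bits = 5387 * 32 = 172384 bits
compressed_size = n_symbols * avg_code_len = 5387 * 7.21 = 38840.27 bits
ratio = original_size / compressed_size = 172384 / 38840.27 = 4.4383

Compression ratio = 4.4383


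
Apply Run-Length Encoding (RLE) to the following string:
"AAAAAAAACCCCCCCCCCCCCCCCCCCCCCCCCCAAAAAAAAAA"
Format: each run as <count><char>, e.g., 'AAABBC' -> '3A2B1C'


Scanning runs left to right:
  i=0: run of 'A' x 8 -> '8A'
  i=8: run of 'C' x 26 -> '26C'
  i=34: run of 'A' x 10 -> '10A'

RLE = 8A26C10A


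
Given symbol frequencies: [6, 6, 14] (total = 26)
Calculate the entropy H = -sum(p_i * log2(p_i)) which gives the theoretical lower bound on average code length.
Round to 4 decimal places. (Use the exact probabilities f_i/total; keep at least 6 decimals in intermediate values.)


Per-symbol terms -p_i * log2(p_i) with p_i = f_i/26:
  p = 6/26 = 0.230769: log2(p) = -2.115477, -p*log2(p) = 0.488187
  p = 6/26 = 0.230769: log2(p) = -2.115477, -p*log2(p) = 0.488187
  p = 14/26 = 0.538462: log2(p) = -0.893085, -p*log2(p) = 0.480892
H = 0.488187 + 0.488187 + 0.480892 = 1.457266

H = 1.4573 bits/symbol


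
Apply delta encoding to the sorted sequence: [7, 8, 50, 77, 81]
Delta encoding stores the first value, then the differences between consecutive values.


First value: 7
Deltas:
  8 - 7 = 1
  50 - 8 = 42
  77 - 50 = 27
  81 - 77 = 4


Delta encoded: [7, 1, 42, 27, 4]


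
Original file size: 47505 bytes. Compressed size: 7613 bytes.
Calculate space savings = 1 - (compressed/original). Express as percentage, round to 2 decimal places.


ratio = compressed/original = 7613/47505 = 0.160257
savings = 1 - ratio = 1 - 0.160257 = 0.839743
as a percentage: 0.839743 * 100 = 83.97%

Space savings = 1 - 7613/47505 = 83.97%


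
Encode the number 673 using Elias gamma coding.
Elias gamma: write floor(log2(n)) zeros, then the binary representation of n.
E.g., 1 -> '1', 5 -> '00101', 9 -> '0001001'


num_bits = floor(log2(673)) + 1 = 10
leading_zeros = num_bits - 1 = 9
binary(673) = 1010100001

Elias gamma(673) = '000000000' + '1010100001' = 0000000001010100001 (19 bits)


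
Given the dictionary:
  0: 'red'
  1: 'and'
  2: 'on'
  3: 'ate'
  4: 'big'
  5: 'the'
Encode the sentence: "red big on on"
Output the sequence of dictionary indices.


Look up each word in the dictionary:
  'red' -> 0
  'big' -> 4
  'on' -> 2
  'on' -> 2

Encoded: [0, 4, 2, 2]


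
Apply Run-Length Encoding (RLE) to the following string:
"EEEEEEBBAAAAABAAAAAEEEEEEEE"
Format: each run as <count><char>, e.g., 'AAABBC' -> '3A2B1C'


Scanning runs left to right:
  i=0: run of 'E' x 6 -> '6E'
  i=6: run of 'B' x 2 -> '2B'
  i=8: run of 'A' x 5 -> '5A'
  i=13: run of 'B' x 1 -> '1B'
  i=14: run of 'A' x 5 -> '5A'
  i=19: run of 'E' x 8 -> '8E'

RLE = 6E2B5A1B5A8E


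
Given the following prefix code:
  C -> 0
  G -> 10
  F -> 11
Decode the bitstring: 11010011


Decoding step by step:
Bits 11 -> F
Bits 0 -> C
Bits 10 -> G
Bits 0 -> C
Bits 11 -> F


Decoded message: FCGCF


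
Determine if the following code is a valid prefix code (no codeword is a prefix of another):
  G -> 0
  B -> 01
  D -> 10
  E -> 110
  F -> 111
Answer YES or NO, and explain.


Checking each pair (does one codeword prefix another?):
  G='0' vs B='01': prefix -- VIOLATION

NO -- this is NOT a valid prefix code. G (0) is a prefix of B (01).


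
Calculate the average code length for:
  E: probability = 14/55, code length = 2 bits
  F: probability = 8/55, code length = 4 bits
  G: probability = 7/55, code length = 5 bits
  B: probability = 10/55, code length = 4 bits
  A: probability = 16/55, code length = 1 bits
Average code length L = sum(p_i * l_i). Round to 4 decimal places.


Weighted contributions p_i * l_i:
  E: (14/55) * 2 = 28/55
  F: (8/55) * 4 = 32/55
  G: (7/55) * 5 = 35/55
  B: (10/55) * 4 = 40/55
  A: (16/55) * 1 = 16/55
Sum = (28 + 32 + 35 + 40 + 16)/55 = 151/55

L = 151/55 = 2.7455 bits/symbol


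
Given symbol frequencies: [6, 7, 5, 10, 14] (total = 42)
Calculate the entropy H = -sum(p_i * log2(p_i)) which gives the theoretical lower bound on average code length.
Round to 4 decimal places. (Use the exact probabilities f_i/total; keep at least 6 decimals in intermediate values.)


Per-symbol terms -p_i * log2(p_i) with p_i = f_i/42:
  p = 6/42 = 0.142857: log2(p) = -2.807355, -p*log2(p) = 0.401051
  p = 7/42 = 0.166667: log2(p) = -2.584963, -p*log2(p) = 0.430827
  p = 5/42 = 0.119048: log2(p) = -3.070389, -p*log2(p) = 0.365523
  p = 10/42 = 0.238095: log2(p) = -2.070389, -p*log2(p) = 0.492950
  p = 14/42 = 0.333333: log2(p) = -1.584963, -p*log2(p) = 0.528321
H = 0.401051 + 0.430827 + 0.365523 + 0.492950 + 0.528321 = 2.218672

H = 2.2187 bits/symbol


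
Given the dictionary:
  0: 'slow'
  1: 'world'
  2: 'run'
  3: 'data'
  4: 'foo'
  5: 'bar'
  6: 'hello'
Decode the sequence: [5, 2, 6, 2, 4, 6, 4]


Look up each index in the dictionary:
  5 -> 'bar'
  2 -> 'run'
  6 -> 'hello'
  2 -> 'run'
  4 -> 'foo'
  6 -> 'hello'
  4 -> 'foo'

Decoded: "bar run hello run foo hello foo"


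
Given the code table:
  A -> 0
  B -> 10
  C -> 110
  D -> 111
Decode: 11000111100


Decoding:
110 -> C
0 -> A
0 -> A
111 -> D
10 -> B
0 -> A


Result: CAADBA


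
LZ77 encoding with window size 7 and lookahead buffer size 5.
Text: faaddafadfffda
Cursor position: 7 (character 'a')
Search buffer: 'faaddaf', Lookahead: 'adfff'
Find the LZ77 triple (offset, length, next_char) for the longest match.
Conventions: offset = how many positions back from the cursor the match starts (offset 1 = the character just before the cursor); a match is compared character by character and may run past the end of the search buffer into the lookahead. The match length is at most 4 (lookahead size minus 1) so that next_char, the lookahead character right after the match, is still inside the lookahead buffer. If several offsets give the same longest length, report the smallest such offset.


Try each offset into the search buffer:
  offset=1 (pos 6, char 'f'): match length 0
  offset=2 (pos 5, char 'a'): match length 1
  offset=3 (pos 4, char 'd'): match length 0
  offset=4 (pos 3, char 'd'): match length 0
  offset=5 (pos 2, char 'a'): match length 2
  offset=6 (pos 1, char 'a'): match length 1
  offset=7 (pos 0, char 'f'): match length 0
Longest match has length 2 at offset 5.
next_char = character at position 7 + 2 = 9 -> 'f'

Best match: offset=5, length=2 (matching 'ad' starting at position 2)
LZ77 triple: (5, 2, 'f')


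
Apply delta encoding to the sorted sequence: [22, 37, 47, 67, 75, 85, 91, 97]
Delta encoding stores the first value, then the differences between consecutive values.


First value: 22
Deltas:
  37 - 22 = 15
  47 - 37 = 10
  67 - 47 = 20
  75 - 67 = 8
  85 - 75 = 10
  91 - 85 = 6
  97 - 91 = 6


Delta encoded: [22, 15, 10, 20, 8, 10, 6, 6]


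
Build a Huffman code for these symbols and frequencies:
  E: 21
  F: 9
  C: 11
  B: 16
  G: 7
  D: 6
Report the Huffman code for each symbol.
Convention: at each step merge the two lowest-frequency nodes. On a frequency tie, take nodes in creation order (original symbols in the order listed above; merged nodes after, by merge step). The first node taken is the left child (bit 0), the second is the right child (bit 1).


Huffman tree construction:
Step 1: Merge D(6) + G(7) = 13
Step 2: Merge F(9) + C(11) = 20
Step 3: Merge (D+G)(13) + B(16) = 29
Step 4: Merge (F+C)(20) + E(21) = 41
Step 5: Merge ((D+G)+B)(29) + ((F+C)+E)(41) = 70
Read each symbol's code off the tree from the root (left child = 0, right child = 1).

Codes:
  E: 11 (length 2)
  F: 100 (length 3)
  C: 101 (length 3)
  B: 01 (length 2)
  G: 001 (length 3)
  D: 000 (length 3)
Average code length: 173/70 = 2.4714 bits/symbol


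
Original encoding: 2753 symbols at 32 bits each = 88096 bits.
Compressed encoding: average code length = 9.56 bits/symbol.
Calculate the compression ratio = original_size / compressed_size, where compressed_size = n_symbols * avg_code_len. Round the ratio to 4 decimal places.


original_size = n_symbols * orig_bits = 2753 * 32 = 88096 bits
compressed_size = n_symbols * avg_code_len = 2753 * 9.56 = 26318.68 bits
ratio = original_size / compressed_size = 88096 / 26318.68 = 3.3473

Compression ratio = 3.3473


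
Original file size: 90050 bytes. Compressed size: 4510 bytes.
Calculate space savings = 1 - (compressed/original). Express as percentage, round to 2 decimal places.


ratio = compressed/original = 4510/90050 = 0.050083
savings = 1 - ratio = 1 - 0.050083 = 0.949917
as a percentage: 0.949917 * 100 = 94.99%

Space savings = 1 - 4510/90050 = 94.99%


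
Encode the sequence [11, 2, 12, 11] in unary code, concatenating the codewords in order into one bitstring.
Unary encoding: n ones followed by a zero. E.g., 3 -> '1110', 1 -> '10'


Encode each number as n ones followed by a terminating 0:
  11 -> 111111111110 (12 bits)
  2 -> 110 (3 bits)
  12 -> 1111111111110 (13 bits)
  11 -> 111111111110 (12 bits)
Total length = 12 + 3 + 13 + 12 = 40 bits.

Unary([11, 2, 12, 11]) = 1111111111101101111111111110111111111110 (40 bits)


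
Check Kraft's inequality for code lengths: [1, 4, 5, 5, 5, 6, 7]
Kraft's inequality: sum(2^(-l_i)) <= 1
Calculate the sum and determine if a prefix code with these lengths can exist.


Sum = 2^(-1) + 2^(-4) + 2^(-5) + 2^(-5) + 2^(-5) + 2^(-6) + 2^(-7)
    = 0.5 + 0.0625 + 0.03125 + 0.03125 + 0.03125 + 0.015625 + 0.0078125
    = 87/128 = 0.6796875
Since 0.6796875 <= 1, Kraft's inequality IS satisfied.
A prefix code with these lengths CAN exist.

Kraft sum = 0.6796875. Satisfied.


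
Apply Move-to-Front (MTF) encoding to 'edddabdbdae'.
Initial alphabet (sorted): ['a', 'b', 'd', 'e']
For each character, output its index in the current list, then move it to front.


MTF encoding:
'e': index 3 in ['a', 'b', 'd', 'e'] -> ['e', 'a', 'b', 'd']
'd': index 3 in ['e', 'a', 'b', 'd'] -> ['d', 'e', 'a', 'b']
'd': index 0 in ['d', 'e', 'a', 'b'] -> ['d', 'e', 'a', 'b']
'd': index 0 in ['d', 'e', 'a', 'b'] -> ['d', 'e', 'a', 'b']
'a': index 2 in ['d', 'e', 'a', 'b'] -> ['a', 'd', 'e', 'b']
'b': index 3 in ['a', 'd', 'e', 'b'] -> ['b', 'a', 'd', 'e']
'd': index 2 in ['b', 'a', 'd', 'e'] -> ['d', 'b', 'a', 'e']
'b': index 1 in ['d', 'b', 'a', 'e'] -> ['b', 'd', 'a', 'e']
'd': index 1 in ['b', 'd', 'a', 'e'] -> ['d', 'b', 'a', 'e']
'a': index 2 in ['d', 'b', 'a', 'e'] -> ['a', 'd', 'b', 'e']
'e': index 3 in ['a', 'd', 'b', 'e'] -> ['e', 'a', 'd', 'b']


Output: [3, 3, 0, 0, 2, 3, 2, 1, 1, 2, 3]


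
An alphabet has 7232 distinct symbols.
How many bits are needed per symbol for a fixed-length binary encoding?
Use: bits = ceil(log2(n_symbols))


log2(7232) = 12.8202
Bracket: 2^12 = 4096 < 7232 <= 2^13 = 8192
So ceil(log2(7232)) = 13

bits = ceil(log2(7232)) = ceil(12.8202) = 13 bits


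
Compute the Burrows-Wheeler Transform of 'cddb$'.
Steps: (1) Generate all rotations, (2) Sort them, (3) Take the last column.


Rotations (sorted):
  0: $cddb -> last char: b
  1: b$cdd -> last char: d
  2: cddb$ -> last char: $
  3: db$cd -> last char: d
  4: ddb$c -> last char: c


BWT = bd$dc


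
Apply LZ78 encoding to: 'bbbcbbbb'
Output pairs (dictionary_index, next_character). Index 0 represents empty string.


LZ78 encoding steps:
Dictionary: {0: ''}
Step 1: w='' (idx 0), next='b' -> output (0, 'b'), add 'b' as idx 1
Step 2: w='b' (idx 1), next='b' -> output (1, 'b'), add 'bb' as idx 2
Step 3: w='' (idx 0), next='c' -> output (0, 'c'), add 'c' as idx 3
Step 4: w='bb' (idx 2), next='b' -> output (2, 'b'), add 'bbb' as idx 4
Step 5: w='b' (idx 1), end of input -> output (1, '')


Encoded: [(0, 'b'), (1, 'b'), (0, 'c'), (2, 'b'), (1, '')]


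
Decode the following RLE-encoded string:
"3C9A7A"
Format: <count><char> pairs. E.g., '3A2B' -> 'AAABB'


Expanding each <count><char> pair:
  3C -> 'CCC'
  9A -> 'AAAAAAAAA'
  7A -> 'AAAAAAA'

Decoded = CCCAAAAAAAAAAAAAAAA


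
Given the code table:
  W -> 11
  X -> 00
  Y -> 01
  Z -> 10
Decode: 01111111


Decoding:
01 -> Y
11 -> W
11 -> W
11 -> W


Result: YWWW


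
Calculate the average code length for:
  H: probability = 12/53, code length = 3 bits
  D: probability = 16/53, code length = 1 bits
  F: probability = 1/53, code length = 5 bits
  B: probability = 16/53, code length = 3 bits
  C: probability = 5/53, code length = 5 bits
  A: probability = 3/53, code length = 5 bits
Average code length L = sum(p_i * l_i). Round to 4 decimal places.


Weighted contributions p_i * l_i:
  H: (12/53) * 3 = 36/53
  D: (16/53) * 1 = 16/53
  F: (1/53) * 5 = 5/53
  B: (16/53) * 3 = 48/53
  C: (5/53) * 5 = 25/53
  A: (3/53) * 5 = 15/53
Sum = (36 + 16 + 5 + 48 + 25 + 15)/53 = 145/53

L = 145/53 = 2.7358 bits/symbol
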